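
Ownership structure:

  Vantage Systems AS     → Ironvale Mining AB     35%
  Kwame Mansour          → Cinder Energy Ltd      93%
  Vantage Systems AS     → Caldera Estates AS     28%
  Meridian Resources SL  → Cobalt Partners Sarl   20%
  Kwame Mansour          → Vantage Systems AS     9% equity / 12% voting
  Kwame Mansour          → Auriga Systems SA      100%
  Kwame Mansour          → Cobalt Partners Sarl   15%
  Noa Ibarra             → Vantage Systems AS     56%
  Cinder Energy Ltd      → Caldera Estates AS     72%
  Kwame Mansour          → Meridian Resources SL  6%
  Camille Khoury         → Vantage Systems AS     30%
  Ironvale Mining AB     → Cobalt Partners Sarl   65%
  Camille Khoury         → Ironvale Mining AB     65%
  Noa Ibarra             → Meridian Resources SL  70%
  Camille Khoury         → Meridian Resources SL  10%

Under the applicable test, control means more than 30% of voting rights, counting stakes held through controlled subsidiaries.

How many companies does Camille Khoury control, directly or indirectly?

Camille holds 65% of Ironvale, so Camille controls Ironvale.
Ironvale holds 65% of Cobalt, so Camille controls Cobalt.
No other company's threshold is met.
Camille controls 2 companies.

2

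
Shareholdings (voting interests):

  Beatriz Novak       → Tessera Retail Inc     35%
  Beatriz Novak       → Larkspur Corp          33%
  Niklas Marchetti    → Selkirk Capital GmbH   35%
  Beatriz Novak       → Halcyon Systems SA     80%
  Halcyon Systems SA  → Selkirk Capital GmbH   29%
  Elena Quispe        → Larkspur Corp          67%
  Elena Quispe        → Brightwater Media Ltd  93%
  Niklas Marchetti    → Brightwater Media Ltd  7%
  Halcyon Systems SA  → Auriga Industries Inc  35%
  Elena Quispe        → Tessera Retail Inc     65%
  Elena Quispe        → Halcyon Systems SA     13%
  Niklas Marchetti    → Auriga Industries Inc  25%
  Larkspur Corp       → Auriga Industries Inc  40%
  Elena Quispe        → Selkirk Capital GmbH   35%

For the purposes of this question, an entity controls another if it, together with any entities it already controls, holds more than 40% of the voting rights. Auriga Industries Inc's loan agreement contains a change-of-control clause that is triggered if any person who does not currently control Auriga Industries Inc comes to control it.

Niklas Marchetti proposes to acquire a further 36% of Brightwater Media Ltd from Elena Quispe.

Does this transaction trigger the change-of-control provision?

No

The purchase adds only to Niklas's holdings (Elena's stake shrinks), so Niklas is the only person who could newly come to control Auriga.
Niklas's largest direct stake is 35% in Selkirk, which does not meet the threshold, so Niklas controls no company.
In Auriga, Niklas's side holds only 25%, not > 40%.
So before the transaction, Niklas does not control Auriga.
After the purchase, Niklas's direct stake in Brightwater rises to 7% + 36% = 43%, and Elena's stake falls to 57%.
Niklas holds 43% of Brightwater, so Niklas controls Brightwater.
After the transaction, Niklas's side holds 25% of Auriga, not > 40%, so Niklas still does not control Auriga.
No new person acquires control, so the clause is not triggered.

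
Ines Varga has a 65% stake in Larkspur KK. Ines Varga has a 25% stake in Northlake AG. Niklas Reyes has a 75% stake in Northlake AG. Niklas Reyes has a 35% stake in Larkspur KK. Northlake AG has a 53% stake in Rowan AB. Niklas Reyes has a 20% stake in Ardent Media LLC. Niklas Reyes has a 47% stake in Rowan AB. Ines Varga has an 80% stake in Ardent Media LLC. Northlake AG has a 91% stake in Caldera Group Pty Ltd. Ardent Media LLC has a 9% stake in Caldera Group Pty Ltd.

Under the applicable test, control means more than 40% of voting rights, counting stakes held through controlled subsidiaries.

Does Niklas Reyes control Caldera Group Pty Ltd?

Niklas holds 75% of Northlake, so Niklas controls Northlake.
Northlake holds 91% of Caldera, so Niklas controls Caldera.

Yes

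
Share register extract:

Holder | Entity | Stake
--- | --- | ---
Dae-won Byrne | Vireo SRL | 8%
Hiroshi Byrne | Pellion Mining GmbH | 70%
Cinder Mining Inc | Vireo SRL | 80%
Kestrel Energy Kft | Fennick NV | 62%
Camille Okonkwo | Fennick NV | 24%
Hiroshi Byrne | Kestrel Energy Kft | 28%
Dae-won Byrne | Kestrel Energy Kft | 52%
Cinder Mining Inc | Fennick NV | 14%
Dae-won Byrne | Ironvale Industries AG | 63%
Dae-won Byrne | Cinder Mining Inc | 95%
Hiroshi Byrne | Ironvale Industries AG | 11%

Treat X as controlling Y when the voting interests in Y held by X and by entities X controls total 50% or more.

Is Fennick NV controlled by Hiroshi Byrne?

Hiroshi holds 70% of Pellion, so Hiroshi controls Pellion.
Neither Hiroshi nor any entity Hiroshi controls holds any voting interest in Fennick.
So Hiroshi does not control Fennick.

No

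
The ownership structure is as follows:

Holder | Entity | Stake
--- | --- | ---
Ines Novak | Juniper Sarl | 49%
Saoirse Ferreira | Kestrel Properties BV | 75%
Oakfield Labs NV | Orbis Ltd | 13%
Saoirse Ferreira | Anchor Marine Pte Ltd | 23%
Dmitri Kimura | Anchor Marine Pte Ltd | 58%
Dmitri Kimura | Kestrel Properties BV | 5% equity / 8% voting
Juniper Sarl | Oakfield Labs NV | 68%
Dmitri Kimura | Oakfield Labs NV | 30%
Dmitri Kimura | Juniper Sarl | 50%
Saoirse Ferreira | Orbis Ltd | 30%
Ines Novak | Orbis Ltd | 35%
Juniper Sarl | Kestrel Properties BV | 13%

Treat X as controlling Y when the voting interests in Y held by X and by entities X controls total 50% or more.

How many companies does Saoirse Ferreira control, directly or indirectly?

Saoirse holds 75% of Kestrel, so Saoirse controls Kestrel.
No other company's threshold is met.
Saoirse controls 1 company.

1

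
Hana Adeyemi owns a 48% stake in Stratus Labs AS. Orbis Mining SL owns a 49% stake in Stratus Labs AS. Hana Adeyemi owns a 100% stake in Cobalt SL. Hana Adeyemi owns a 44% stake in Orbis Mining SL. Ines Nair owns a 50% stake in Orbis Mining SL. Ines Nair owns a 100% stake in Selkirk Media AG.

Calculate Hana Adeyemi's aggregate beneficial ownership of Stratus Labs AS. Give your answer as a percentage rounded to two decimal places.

69.56%

Hana reaches Stratus along 2 paths.
Via Orbis: 44% × 49% = 21.56%.
Direct stake: 48% = 48%.
Total: 21.56% + 48% = 69.56%.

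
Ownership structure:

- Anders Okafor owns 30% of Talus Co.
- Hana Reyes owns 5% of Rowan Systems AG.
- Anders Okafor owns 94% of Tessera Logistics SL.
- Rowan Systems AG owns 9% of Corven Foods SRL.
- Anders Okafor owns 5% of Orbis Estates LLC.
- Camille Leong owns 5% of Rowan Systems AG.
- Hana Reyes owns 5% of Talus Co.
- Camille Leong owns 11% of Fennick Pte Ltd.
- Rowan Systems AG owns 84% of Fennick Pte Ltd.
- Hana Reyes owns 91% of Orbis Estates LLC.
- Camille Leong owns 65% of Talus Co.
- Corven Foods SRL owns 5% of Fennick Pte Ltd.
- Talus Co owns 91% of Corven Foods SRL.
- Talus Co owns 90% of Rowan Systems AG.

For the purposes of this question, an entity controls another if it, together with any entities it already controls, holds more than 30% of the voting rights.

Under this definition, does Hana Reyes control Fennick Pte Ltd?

Hana holds 91% of Orbis, so Hana controls Orbis.
Neither Hana nor any entity Hana controls holds any voting interest in Fennick.
So Hana does not control Fennick.

No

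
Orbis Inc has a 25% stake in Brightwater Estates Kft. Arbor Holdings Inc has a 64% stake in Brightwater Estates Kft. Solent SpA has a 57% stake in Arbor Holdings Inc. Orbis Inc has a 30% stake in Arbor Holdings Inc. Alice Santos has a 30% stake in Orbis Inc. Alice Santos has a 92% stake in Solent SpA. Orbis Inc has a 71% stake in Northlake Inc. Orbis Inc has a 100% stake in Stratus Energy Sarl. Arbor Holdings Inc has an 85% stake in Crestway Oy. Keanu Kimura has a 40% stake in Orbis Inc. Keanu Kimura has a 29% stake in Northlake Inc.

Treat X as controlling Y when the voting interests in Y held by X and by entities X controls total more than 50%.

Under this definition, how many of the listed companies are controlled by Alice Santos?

Alice holds 92% of Solent, so Alice controls Solent.
Solent holds 57% of Arbor, so Alice controls Arbor.
Arbor holds 64% of Brightwater, so Alice controls Brightwater.
Arbor holds 85% of Crestway, so Alice controls Crestway.
No other company's threshold is met.
Alice controls 4 companies.

4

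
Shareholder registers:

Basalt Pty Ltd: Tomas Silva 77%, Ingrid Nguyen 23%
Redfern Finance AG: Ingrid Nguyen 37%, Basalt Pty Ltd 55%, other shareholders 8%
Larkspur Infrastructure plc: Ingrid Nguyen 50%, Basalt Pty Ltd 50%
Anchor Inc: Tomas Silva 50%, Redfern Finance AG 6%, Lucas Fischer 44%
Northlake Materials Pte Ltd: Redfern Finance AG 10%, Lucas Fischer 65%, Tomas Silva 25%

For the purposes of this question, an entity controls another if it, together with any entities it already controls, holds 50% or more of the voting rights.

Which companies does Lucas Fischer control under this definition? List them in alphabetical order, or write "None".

Northlake Materials Pte Ltd

Lucas holds 65% of Northlake, so Lucas controls Northlake.
No other company's threshold is met.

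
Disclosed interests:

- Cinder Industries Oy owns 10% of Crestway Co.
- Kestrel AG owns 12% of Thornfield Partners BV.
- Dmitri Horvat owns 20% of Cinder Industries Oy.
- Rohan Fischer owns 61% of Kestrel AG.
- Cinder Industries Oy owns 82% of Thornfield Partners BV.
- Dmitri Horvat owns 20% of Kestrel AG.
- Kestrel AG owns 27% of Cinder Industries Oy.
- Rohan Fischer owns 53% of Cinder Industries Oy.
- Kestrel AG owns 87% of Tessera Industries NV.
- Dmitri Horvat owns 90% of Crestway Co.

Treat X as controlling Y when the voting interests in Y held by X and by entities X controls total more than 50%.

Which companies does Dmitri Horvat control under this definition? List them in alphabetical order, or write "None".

Dmitri holds 90% of Crestway, so Dmitri controls Crestway.
No other company's threshold is met.

Crestway Co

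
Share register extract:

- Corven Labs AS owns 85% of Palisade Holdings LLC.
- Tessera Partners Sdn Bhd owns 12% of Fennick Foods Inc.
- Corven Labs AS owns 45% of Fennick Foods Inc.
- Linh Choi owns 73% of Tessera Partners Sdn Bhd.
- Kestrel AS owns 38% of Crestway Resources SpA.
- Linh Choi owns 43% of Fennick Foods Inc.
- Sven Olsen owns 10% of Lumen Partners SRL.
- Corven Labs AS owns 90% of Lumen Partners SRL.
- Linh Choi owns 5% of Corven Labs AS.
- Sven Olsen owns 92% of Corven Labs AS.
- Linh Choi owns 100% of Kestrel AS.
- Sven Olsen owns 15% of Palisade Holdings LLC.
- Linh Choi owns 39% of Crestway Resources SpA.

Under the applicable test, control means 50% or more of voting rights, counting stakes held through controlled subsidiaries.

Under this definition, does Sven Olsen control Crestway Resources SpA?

Sven holds 92% of Corven, so Sven controls Corven.
Corven and Sven together hold 90% + 10% = 100% of Lumen, so Sven controls Lumen.
Sven and Corven together hold 15% + 85% = 100% of Palisade, so Sven controls Palisade.
Neither Sven nor any entity Sven controls holds any voting interest in Crestway.
So Sven does not control Crestway.

No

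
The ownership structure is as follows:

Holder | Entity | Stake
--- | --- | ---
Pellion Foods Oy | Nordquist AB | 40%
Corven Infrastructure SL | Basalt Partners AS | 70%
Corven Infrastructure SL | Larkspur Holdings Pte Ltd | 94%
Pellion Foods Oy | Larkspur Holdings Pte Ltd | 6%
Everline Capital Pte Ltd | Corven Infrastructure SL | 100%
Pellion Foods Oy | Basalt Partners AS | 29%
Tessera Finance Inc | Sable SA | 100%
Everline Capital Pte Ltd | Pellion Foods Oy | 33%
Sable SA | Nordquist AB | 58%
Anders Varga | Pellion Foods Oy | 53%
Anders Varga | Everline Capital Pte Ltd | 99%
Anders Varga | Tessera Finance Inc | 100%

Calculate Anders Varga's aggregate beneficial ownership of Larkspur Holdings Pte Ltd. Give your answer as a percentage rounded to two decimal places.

Anders reaches Larkspur along 3 paths.
Via Pellion: 53% × 6% = 3.18%.
Via Everline → Pellion: 99% × 33% × 6% = 1.9602%.
Via Everline → Corven: 99% × 100% × 94% = 93.06%.
Total: 3.18% + 1.9602% + 93.06% = 98.2002%.
Rounded: 98.20%.

98.20%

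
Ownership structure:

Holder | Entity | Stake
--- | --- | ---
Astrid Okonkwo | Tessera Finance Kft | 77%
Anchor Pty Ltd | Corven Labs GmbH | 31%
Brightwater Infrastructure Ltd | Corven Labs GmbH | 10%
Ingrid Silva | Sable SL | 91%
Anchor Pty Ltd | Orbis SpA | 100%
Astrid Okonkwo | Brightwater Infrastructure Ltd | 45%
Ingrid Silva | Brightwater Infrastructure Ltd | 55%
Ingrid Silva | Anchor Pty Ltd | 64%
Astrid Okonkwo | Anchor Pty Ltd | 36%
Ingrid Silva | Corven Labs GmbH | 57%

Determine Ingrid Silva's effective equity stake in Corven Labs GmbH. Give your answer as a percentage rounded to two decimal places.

Ingrid reaches Corven along 3 paths.
Direct stake: 57% = 57%.
Via Brightwater: 55% × 10% = 5.5%.
Via Anchor: 64% × 31% = 19.84%.
Total: 57% + 5.5% + 19.84% = 82.34%.

82.34%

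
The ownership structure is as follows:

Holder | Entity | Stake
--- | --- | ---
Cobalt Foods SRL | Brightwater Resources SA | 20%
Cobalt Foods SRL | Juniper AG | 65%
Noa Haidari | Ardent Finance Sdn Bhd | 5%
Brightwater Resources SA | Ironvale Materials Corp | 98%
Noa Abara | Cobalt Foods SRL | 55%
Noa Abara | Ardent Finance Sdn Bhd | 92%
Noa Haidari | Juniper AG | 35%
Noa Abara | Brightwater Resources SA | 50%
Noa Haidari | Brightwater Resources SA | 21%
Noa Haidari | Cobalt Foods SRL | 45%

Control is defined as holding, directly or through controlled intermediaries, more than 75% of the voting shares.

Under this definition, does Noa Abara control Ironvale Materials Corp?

Noa Abara holds 92% of Ardent, so Noa Abara controls Ardent.
Neither Noa Abara nor any entity Noa Abara controls holds any voting interest in Ironvale.
So Noa Abara does not control Ironvale.

No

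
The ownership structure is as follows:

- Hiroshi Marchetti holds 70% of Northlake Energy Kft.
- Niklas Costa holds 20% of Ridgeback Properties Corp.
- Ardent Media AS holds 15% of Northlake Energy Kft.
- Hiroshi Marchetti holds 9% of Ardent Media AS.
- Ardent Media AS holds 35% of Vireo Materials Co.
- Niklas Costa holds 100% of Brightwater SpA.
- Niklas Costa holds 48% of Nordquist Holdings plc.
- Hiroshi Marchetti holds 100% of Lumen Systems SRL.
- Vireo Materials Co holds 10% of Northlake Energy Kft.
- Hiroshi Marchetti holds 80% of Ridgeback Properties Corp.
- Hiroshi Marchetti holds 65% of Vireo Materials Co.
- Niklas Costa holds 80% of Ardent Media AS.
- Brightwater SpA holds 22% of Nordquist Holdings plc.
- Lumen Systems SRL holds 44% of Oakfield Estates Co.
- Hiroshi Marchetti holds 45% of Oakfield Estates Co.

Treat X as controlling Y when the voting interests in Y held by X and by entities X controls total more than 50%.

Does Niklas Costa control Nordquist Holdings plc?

Yes

Niklas holds 100% of Brightwater, so Niklas controls Brightwater.
Brightwater and Niklas together hold 22% + 48% = 70% of Nordquist, so Niklas controls Nordquist.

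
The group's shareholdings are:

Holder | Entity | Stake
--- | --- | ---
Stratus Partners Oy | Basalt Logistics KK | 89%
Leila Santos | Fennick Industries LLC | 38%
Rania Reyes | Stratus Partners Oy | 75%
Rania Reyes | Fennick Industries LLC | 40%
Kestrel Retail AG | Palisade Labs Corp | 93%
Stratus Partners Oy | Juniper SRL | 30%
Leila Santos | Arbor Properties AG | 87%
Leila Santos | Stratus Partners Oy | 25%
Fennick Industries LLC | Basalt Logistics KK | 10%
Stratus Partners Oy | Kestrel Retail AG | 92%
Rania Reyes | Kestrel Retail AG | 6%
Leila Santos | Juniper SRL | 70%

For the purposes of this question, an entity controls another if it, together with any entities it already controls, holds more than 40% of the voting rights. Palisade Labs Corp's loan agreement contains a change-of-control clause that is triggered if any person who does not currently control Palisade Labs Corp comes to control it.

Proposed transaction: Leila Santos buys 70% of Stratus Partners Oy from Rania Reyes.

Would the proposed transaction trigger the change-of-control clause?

The purchase adds only to Leila's holdings (Rania's stake shrinks), so Leila is the only person who could newly come to control Palisade.
Leila holds 70% of Juniper, so Leila controls Juniper.
Leila holds 87% of Arbor, so Leila controls Arbor.
Neither Leila nor any entity Leila controls holds any voting interest in Palisade.
So before the transaction, Leila does not control Palisade.
After the purchase, Leila's direct stake in Stratus rises to 25% + 70% = 95%, and Rania's stake falls to 5%.
Leila holds 95% of Stratus, so Leila controls Stratus.
Stratus holds 92% of Kestrel, so Leila controls Kestrel.
Kestrel holds 93% of Palisade, so Leila controls Palisade.
Leila did not control Palisade before and does after, so the clause is triggered.

Yes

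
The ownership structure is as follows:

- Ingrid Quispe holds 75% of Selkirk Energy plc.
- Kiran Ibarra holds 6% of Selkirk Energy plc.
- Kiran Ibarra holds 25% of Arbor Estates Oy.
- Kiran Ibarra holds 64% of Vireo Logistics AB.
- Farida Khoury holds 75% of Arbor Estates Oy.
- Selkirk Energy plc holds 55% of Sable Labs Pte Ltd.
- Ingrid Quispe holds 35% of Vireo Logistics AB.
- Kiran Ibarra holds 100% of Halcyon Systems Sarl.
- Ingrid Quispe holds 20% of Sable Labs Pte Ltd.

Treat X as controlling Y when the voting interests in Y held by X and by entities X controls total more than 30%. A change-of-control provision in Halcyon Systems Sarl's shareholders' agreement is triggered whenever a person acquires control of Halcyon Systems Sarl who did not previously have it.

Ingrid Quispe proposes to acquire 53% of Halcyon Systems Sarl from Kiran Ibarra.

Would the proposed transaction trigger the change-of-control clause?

The purchase adds only to Ingrid's holdings (Kiran's stake shrinks), so Ingrid is the only person who could newly come to control Halcyon.
Ingrid holds 35% of Vireo, so Ingrid controls Vireo.
Ingrid holds 75% of Selkirk, so Ingrid controls Selkirk.
Ingrid and Selkirk together hold 20% + 55% = 75% of Sable, so Ingrid controls Sable.
Neither Ingrid nor any entity Ingrid controls holds any voting interest in Halcyon.
So before the transaction, Ingrid does not control Halcyon.
After the purchase, Ingrid holds 53% of Halcyon directly, and Kiran's stake falls to 47%.
Ingrid holds 53% of Halcyon, so Ingrid controls Halcyon.
Ingrid did not control Halcyon before and does after, so the clause is triggered.

Yes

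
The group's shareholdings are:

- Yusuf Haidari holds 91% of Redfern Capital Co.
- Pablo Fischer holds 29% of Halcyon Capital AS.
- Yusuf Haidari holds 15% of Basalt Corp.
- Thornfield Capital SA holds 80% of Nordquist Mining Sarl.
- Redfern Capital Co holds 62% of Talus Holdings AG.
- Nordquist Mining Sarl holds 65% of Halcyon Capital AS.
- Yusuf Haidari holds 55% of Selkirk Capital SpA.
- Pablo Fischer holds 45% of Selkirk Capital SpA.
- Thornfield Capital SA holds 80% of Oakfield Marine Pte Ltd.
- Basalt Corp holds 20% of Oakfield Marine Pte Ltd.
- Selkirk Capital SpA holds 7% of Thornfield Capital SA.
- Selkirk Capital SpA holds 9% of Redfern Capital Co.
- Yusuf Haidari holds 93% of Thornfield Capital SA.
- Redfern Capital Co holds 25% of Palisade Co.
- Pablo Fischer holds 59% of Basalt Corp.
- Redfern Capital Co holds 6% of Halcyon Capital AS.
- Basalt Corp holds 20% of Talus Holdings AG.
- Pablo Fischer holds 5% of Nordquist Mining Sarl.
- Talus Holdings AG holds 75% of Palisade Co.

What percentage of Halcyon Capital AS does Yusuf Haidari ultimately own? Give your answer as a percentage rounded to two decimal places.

Yusuf reaches Halcyon along 4 paths.
Via Selkirk → Redfern: 55% × 9% × 6% = 0.297%.
Via Redfern: 91% × 6% = 5.46%.
Via Thornfield → Nordquist: 93% × 80% × 65% = 48.36%.
Via Selkirk → Thornfield → Nordquist: 55% × 7% × 80% × 65% = 2.002%.
Total: 0.297% + 5.46% + 48.36% + 2.002% = 56.119%.
Rounded: 56.12%.

56.12%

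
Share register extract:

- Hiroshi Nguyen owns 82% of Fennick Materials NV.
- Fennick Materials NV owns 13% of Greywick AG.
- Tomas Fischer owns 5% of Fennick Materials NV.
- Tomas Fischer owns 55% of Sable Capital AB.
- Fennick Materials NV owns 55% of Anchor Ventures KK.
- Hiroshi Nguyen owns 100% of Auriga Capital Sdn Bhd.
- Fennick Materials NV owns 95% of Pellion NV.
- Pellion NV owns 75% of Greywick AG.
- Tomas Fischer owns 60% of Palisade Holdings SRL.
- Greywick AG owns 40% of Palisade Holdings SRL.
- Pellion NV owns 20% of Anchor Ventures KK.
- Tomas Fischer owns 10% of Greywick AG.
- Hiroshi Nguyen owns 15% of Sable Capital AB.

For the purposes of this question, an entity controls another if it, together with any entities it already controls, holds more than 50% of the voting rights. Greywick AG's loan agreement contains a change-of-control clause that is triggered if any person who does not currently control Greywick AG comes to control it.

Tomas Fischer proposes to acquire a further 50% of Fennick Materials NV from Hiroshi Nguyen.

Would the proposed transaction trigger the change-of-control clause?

Yes

The purchase adds only to Tomas's holdings (Hiroshi's stake shrinks), so Tomas is the only person who could newly come to control Greywick.
Tomas holds 60% of Palisade, so Tomas controls Palisade.
Tomas holds 55% of Sable, so Tomas controls Sable.
In Greywick, Tomas's side holds only 10%, not > 50%.
So before the transaction, Tomas does not control Greywick.
After the purchase, Tomas's direct stake in Fennick rises to 5% + 50% = 55%, and Hiroshi's stake falls to 32%.
Tomas holds 55% of Fennick, so Tomas controls Fennick.
Fennick holds 95% of Pellion, so Tomas controls Pellion.
Tomas and Pellion and Fennick together hold 10% + 75% + 13% = 98% of Greywick, so Tomas controls Greywick.
Tomas did not control Greywick before and does after, so the clause is triggered.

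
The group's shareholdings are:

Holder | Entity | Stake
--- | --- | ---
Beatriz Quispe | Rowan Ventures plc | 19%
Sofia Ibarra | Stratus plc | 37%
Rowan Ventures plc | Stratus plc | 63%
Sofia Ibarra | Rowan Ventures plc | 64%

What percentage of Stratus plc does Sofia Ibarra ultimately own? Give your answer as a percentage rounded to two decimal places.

Sofia reaches Stratus along 2 paths.
Via Rowan: 64% × 63% = 40.32%.
Direct stake: 37% = 37%.
Total: 40.32% + 37% = 77.32%.

77.32%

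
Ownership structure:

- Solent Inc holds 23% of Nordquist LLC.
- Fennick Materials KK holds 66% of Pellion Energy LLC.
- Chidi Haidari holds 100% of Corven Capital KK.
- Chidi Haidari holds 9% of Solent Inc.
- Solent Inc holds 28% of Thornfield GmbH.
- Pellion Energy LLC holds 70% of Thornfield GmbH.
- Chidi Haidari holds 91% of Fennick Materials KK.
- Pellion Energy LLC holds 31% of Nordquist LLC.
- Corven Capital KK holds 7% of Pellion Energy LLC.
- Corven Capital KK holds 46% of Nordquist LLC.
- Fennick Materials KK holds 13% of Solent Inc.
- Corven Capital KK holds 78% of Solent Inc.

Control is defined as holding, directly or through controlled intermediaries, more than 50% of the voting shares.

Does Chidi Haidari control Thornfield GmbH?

Yes

Chidi holds 91% of Fennick, so Chidi controls Fennick.
Chidi holds 100% of Corven, so Chidi controls Corven.
Corven and Chidi and Fennick together hold 78% + 9% + 13% = 100% of Solent, so Chidi controls Solent.
Fennick and Corven together hold 66% + 7% = 73% of Pellion, so Chidi controls Pellion.
Solent and Pellion together hold 28% + 70% = 98% of Thornfield, so Chidi controls Thornfield.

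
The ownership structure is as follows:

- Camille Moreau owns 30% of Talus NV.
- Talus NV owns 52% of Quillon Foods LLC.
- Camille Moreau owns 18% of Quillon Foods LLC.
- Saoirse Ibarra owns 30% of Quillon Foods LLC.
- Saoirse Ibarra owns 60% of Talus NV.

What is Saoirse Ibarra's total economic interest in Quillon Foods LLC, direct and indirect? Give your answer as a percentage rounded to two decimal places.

Saoirse reaches Quillon along 2 paths.
Direct stake: 30% = 30%.
Via Talus: 60% × 52% = 31.2%.
Total: 30% + 31.2% = 61.2%.
Rounded: 61.20%.

61.20%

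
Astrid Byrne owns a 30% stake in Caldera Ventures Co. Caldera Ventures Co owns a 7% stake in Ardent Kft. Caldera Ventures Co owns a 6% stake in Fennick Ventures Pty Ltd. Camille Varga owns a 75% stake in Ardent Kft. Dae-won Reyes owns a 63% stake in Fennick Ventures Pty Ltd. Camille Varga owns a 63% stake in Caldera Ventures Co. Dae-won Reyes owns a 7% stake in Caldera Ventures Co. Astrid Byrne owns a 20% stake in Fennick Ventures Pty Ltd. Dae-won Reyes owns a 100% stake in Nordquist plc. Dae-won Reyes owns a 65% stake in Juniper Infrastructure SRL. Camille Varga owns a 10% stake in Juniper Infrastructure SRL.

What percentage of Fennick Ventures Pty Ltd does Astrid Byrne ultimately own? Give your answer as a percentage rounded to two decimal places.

21.80%

Astrid reaches Fennick along 2 paths.
Direct stake: 20% = 20%.
Via Caldera: 30% × 6% = 1.8%.
Total: 20% + 1.8% = 21.8%.
Rounded: 21.80%.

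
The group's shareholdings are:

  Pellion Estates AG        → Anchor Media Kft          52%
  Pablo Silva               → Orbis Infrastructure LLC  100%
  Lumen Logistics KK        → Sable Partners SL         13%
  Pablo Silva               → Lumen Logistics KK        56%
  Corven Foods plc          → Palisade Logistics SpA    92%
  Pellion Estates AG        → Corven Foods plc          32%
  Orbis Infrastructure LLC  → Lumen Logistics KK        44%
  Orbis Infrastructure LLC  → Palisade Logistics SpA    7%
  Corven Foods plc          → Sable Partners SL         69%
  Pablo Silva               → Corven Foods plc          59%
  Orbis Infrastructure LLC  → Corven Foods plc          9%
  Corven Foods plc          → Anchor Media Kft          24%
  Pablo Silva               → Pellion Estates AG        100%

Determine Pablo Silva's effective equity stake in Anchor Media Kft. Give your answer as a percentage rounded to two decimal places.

76.00%

Pablo reaches Anchor along 4 paths.
Via Pellion: 100% × 52% = 52%.
Via Orbis → Corven: 100% × 9% × 24% = 2.16%.
Via Pellion → Corven: 100% × 32% × 24% = 7.68%.
Via Corven: 59% × 24% = 14.16%.
Total: 52% + 2.16% + 7.68% + 14.16% = 76%.
Rounded: 76.00%.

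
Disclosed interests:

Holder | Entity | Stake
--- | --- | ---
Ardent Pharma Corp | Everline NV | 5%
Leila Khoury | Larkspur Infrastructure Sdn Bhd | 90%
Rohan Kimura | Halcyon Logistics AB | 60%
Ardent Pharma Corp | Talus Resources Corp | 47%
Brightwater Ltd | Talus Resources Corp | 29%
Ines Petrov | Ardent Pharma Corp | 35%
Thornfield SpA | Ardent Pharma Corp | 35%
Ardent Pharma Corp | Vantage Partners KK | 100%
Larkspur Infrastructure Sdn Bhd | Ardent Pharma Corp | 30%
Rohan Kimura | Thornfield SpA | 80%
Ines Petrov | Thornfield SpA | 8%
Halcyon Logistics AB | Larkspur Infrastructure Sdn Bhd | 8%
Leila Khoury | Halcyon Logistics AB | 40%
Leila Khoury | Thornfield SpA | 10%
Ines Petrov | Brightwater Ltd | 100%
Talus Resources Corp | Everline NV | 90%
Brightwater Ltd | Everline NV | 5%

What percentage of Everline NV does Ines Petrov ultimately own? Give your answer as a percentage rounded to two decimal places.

Ines reaches Everline along 6 paths.
Via Ardent: 35% × 5% = 1.75%.
Via Thornfield → Ardent: 8% × 35% × 5% = 0.14%.
Via Brightwater → Talus: 100% × 29% × 90% = 26.1%.
Via Ardent → Talus: 35% × 47% × 90% = 14.805%.
Via Thornfield → Ardent → Talus: 8% × 35% × 47% × 90% = 1.1844%.
Via Brightwater: 100% × 5% = 5%.
Total: 1.75% + 0.14% + 26.1% + 14.805% + 1.1844% + 5% = 48.9794%.
Rounded: 48.98%.

48.98%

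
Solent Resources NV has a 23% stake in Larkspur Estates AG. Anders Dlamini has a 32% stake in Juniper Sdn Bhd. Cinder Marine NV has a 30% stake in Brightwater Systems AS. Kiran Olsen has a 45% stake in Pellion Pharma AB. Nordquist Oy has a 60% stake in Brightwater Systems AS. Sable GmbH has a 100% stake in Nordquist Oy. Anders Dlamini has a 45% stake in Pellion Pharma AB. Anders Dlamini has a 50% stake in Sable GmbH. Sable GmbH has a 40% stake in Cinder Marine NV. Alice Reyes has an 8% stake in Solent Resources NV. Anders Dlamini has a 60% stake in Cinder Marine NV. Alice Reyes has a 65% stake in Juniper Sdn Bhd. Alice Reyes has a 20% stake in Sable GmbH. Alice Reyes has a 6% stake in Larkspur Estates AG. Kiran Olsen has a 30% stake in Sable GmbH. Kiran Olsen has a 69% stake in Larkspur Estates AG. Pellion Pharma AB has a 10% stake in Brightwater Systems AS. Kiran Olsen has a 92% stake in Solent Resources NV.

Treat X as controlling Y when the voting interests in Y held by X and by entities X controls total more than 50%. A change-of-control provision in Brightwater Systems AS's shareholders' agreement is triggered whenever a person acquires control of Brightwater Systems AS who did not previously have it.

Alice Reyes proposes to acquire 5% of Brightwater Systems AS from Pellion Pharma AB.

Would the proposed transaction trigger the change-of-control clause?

No

The purchase adds only to Alice's holdings (Pellion's stake shrinks), so Alice is the only person who could newly come to control Brightwater.
Alice holds 65% of Juniper, so Alice controls Juniper.
Neither Alice nor any entity Alice controls holds any voting interest in Brightwater.
So before the transaction, Alice does not control Brightwater.
After the purchase, Alice holds 5% of Brightwater directly, and Pellion's stake falls to 5%.
After the transaction, Alice's side holds 5% of Brightwater, not > 50%, so Alice still does not control Brightwater.
No new person acquires control, so the clause is not triggered.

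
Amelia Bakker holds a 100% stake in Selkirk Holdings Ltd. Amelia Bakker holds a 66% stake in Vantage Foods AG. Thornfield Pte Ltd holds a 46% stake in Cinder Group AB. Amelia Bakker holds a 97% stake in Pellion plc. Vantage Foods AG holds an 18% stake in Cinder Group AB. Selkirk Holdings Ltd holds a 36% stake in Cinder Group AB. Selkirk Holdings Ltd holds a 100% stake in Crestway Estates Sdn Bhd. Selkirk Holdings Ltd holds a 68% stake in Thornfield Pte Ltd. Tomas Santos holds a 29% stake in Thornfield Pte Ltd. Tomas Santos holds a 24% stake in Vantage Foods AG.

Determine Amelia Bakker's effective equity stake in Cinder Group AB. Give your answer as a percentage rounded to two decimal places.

79.16%

Amelia reaches Cinder along 3 paths.
Via Vantage: 66% × 18% = 11.88%.
Via Selkirk → Thornfield: 100% × 68% × 46% = 31.28%.
Via Selkirk: 100% × 36% = 36%.
Total: 11.88% + 31.28% + 36% = 79.16%.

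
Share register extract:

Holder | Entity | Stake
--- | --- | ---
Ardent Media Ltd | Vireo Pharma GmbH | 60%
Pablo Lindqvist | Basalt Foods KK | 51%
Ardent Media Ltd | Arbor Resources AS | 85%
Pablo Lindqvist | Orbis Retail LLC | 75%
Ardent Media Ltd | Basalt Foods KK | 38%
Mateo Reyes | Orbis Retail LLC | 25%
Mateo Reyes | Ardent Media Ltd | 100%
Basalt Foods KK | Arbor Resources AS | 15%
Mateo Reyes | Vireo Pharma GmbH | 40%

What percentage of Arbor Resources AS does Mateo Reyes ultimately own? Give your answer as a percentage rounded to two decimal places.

Mateo reaches Arbor along 2 paths.
Via Ardent → Basalt: 100% × 38% × 15% = 5.7%.
Via Ardent: 100% × 85% = 85%.
Total: 5.7% + 85% = 90.7%.
Rounded: 90.70%.

90.70%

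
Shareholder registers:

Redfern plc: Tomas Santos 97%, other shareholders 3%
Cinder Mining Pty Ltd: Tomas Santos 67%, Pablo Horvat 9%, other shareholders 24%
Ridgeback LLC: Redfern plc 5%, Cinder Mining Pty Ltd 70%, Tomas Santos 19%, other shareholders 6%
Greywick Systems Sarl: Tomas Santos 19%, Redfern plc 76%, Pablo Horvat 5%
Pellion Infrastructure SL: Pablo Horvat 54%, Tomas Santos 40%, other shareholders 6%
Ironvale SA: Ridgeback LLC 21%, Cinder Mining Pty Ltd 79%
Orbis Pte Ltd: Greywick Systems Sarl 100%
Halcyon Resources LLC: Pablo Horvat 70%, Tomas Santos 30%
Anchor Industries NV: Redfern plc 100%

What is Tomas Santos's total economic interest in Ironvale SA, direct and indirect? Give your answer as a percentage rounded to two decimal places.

Tomas reaches Ironvale along 4 paths.
Via Redfern → Ridgeback: 97% × 5% × 21% = 1.0185%.
Via Cinder → Ridgeback: 67% × 70% × 21% = 9.849%.
Via Ridgeback: 19% × 21% = 3.99%.
Via Cinder: 67% × 79% = 52.93%.
Total: 1.0185% + 9.849% + 3.99% + 52.93% = 67.7875%.
Rounded: 67.79%.

67.79%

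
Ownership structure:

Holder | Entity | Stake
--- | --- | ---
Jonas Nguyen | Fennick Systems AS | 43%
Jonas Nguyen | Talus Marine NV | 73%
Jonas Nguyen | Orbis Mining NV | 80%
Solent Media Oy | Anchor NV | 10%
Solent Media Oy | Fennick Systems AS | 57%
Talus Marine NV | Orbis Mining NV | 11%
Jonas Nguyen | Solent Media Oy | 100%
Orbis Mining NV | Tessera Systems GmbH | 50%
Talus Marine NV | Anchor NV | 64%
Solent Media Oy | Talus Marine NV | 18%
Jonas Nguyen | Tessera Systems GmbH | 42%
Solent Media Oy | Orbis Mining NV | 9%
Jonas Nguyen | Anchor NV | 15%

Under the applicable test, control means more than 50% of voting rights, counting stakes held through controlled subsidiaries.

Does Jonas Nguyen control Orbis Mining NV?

Yes

Jonas holds 100% of Solent, so Jonas controls Solent.
Solent and Jonas together hold 18% + 73% = 91% of Talus, so Jonas controls Talus.
Solent and Jonas and Talus together hold 9% + 80% + 11% = 100% of Orbis, so Jonas controls Orbis.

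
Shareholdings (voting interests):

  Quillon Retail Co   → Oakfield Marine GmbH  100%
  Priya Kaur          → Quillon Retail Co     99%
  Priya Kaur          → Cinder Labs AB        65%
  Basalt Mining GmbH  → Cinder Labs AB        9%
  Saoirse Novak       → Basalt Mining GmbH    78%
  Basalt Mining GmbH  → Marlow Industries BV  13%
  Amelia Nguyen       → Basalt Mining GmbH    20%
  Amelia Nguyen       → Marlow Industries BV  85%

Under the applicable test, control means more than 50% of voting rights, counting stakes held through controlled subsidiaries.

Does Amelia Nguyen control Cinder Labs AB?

Amelia holds 85% of Marlow, so Amelia controls Marlow.
Neither Amelia nor any entity Amelia controls holds any voting interest in Cinder.
So Amelia does not control Cinder.

No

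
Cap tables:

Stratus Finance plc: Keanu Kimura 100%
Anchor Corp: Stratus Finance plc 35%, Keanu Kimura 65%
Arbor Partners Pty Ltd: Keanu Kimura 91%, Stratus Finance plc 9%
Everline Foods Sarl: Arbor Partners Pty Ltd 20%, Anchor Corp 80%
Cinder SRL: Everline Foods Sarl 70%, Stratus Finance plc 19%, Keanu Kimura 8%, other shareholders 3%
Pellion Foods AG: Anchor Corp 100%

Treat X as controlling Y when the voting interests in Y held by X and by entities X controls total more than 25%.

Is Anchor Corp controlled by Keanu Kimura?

Yes

Keanu holds 100% of Stratus, so Keanu controls Stratus.
Stratus and Keanu together hold 35% + 65% = 100% of Anchor, so Keanu controls Anchor.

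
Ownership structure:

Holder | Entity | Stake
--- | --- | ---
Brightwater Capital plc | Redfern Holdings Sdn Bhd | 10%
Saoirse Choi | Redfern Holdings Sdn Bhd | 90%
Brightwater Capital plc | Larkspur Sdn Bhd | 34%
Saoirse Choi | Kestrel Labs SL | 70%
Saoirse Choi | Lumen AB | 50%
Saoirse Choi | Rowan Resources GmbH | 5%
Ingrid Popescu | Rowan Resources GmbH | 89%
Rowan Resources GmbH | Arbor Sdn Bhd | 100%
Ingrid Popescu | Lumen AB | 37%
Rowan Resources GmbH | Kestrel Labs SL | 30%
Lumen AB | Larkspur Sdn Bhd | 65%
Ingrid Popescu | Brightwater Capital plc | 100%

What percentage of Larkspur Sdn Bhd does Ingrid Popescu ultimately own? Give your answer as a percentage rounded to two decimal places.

58.05%

Ingrid reaches Larkspur along 2 paths.
Via Brightwater: 100% × 34% = 34%.
Via Lumen: 37% × 65% = 24.05%.
Total: 34% + 24.05% = 58.05%.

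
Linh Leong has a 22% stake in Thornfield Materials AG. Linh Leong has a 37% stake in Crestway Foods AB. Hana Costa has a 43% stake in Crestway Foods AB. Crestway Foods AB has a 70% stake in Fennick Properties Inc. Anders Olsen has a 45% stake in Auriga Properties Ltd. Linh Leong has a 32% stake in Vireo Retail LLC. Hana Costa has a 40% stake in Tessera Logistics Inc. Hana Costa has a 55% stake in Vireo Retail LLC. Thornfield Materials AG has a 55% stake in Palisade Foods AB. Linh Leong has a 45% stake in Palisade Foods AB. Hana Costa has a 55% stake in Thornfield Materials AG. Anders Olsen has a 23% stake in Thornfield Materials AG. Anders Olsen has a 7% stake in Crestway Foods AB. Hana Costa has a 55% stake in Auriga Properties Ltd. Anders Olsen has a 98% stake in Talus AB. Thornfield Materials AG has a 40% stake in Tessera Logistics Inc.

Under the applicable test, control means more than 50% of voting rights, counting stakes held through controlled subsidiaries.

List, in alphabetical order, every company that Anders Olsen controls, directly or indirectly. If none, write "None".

Anders holds 98% of Talus, so Anders controls Talus.
No other company's threshold is met.

Talus AB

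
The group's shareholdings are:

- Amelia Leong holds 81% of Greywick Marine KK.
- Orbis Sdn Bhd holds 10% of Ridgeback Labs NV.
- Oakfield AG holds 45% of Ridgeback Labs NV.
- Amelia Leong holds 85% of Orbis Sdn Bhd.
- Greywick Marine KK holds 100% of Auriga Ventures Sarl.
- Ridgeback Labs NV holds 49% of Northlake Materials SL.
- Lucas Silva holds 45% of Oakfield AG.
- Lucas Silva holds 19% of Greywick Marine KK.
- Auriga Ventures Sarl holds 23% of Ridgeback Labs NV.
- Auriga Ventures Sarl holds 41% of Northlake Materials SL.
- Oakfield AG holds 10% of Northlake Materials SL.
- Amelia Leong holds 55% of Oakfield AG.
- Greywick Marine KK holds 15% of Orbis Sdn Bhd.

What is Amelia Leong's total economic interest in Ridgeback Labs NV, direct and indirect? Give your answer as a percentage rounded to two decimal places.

53.10%

Amelia reaches Ridgeback along 4 paths.
Via Oakfield: 55% × 45% = 24.75%.
Via Greywick → Auriga: 81% × 100% × 23% = 18.63%.
Via Greywick → Orbis: 81% × 15% × 10% = 1.215%.
Via Orbis: 85% × 10% = 8.5%.
Total: 24.75% + 18.63% + 1.215% + 8.5% = 53.095%.
Rounded: 53.10%.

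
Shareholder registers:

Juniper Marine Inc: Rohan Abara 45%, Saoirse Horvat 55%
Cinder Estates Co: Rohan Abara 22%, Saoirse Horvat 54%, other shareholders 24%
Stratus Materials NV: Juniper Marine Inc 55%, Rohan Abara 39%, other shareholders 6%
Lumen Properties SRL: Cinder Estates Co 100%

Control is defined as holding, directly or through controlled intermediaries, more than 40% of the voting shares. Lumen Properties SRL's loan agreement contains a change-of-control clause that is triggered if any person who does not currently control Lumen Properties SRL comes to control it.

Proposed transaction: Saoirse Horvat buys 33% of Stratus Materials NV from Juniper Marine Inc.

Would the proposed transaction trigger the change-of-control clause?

No

The purchase adds only to Saoirse's holdings (Juniper's stake shrinks), so Saoirse is the only person who could newly come to control Lumen.
Saoirse holds 54% of Cinder, so Saoirse controls Cinder.
Cinder holds 100% of Lumen, so Saoirse controls Lumen.
So Saoirse already controls Lumen before the transaction.
After the purchase, Saoirse holds 33% of Stratus directly, and Juniper's stake falls to 22%.
Saoirse controlled Lumen already, so this is not a new person acquiring control; every other person's position is unchanged or reduced.
No new person acquires control, so the clause is not triggered.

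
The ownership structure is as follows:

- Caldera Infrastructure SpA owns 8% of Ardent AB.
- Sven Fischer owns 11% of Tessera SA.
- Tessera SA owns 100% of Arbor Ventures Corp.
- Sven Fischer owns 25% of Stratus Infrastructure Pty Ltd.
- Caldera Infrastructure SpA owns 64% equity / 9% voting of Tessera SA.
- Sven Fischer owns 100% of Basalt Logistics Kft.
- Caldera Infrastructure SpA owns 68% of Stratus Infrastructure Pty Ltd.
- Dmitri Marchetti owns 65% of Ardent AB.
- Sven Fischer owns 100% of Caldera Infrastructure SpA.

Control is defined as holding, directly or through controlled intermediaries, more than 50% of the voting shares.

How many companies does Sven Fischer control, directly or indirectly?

Sven holds 100% of Caldera, so Sven controls Caldera.
Caldera and Sven together hold 68% + 25% = 93% of Stratus, so Sven controls Stratus.
Sven holds 100% of Basalt, so Sven controls Basalt.
No other company's threshold is met.
Sven controls 3 companies.

3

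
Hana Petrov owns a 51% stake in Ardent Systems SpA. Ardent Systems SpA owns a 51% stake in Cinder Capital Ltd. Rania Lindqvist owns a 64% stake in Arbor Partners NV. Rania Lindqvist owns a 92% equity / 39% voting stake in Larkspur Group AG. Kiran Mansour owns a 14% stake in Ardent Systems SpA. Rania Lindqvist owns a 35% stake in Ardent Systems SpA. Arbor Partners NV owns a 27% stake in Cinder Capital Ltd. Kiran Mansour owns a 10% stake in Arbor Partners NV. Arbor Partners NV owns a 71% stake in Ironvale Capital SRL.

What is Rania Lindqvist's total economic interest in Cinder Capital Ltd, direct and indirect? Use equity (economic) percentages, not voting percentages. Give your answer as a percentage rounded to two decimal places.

35.13%

Rania reaches Cinder along 2 paths.
Via Arbor: 64% × 27% = 17.28%.
Via Ardent: 35% × 51% = 17.85%.
Total: 17.28% + 17.85% = 35.13%.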